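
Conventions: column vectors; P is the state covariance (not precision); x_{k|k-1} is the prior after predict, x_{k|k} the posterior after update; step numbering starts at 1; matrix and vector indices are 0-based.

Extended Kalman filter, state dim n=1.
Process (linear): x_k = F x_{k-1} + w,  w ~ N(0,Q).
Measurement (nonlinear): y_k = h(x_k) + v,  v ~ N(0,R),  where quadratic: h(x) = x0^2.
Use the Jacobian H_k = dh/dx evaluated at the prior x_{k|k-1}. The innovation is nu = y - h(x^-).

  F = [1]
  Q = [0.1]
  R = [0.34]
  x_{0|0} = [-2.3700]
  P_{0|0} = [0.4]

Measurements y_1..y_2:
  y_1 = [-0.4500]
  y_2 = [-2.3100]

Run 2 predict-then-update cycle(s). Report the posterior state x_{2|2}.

x_post = [-0.1243]

step 1: x^-=[-2.3700]  P^-=[0.5000]  H_jac=[-4.7400]  S=[11.5738]  K=[-0.2048]  nu=[-6.0669]  x^+=[-1.1277]  P^+=[0.0147]
step 2: x^-=[-1.1277]  P^-=[0.1147]  H_jac=[-2.2553]  S=[0.9234]  K=[-0.2801]  nu=[-3.5816]  x^+=[-0.1243]  P^+=[0.0422]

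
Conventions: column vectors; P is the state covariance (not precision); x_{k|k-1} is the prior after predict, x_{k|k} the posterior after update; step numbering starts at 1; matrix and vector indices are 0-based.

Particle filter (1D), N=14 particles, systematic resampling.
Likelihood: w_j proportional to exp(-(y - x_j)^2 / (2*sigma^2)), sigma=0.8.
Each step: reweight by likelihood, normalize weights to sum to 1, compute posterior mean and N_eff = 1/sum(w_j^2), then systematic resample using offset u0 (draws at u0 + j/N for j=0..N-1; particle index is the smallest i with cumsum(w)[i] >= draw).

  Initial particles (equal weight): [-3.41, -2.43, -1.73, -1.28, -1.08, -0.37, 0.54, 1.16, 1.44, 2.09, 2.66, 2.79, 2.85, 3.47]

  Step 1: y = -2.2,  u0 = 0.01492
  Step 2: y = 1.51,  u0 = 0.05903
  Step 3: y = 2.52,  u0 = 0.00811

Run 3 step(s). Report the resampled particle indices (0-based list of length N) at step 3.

resampled_idx = [1, 3, 5, 6, 6, 7, 8, 8, 9, 10, 11, 11, 12, 13]

step 1: w=[0.1032, 0.3108, 0.2726, 0.1672, 0.1216, 0.0237, 0.0009, 0.0000, 0.0000, 0.0000, 0.0000, 0.0000, 0.0000, 0.0000]  mean=-1.9322  Neff=4.4475  idx=[0, 0, 1, 1, 1, 1, 2, 2, 2, 2, 3, 3, 4, 4]
step 2: w=[0.0000, 0.0000, 0.0003, 0.0003, 0.0003, 0.0003, 0.0168, 0.0168, 0.0168, 0.0168, 0.1403, 0.1403, 0.3253, 0.3253]  mean=-1.1817  Neff=3.9657  idx=[9, 10, 10, 11, 11, 12, 12, 12, 12, 13, 13, 13, 13, 13]
step 3: w=[0.0018, 0.0306, 0.0306, 0.0306, 0.0306, 0.0973, 0.0973, 0.0973, 0.0973, 0.0973, 0.0973, 0.0973, 0.0973, 0.0973]  mean=-1.1057  Neff=11.2406  idx=[1, 3, 5, 6, 6, 7, 8, 8, 9, 10, 11, 11, 12, 13]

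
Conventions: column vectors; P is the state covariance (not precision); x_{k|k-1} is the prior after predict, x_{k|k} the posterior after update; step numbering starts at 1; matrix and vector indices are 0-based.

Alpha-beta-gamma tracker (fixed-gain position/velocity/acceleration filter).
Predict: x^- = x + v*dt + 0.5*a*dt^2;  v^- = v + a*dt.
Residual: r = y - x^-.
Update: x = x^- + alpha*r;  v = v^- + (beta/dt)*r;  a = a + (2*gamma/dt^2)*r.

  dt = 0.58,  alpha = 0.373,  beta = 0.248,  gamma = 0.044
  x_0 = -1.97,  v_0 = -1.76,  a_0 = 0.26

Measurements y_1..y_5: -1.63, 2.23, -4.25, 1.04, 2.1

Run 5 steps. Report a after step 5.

a_post = 1.5302

step 1: x_pred=-2.9471  r=1.3171  x^+=-2.4558  v^+=-1.0460  a^+=0.6045
step 2: x_pred=-2.9608  r=5.1908  x^+=-1.0246  v^+=1.5241  a^+=1.9624
step 3: x_pred=0.1894  r=-4.4394  x^+=-1.4665  v^+=0.7641  a^+=0.8011
step 4: x_pred=-0.8886  r=1.9286  x^+=-0.1692  v^+=2.0534  a^+=1.3056
step 5: x_pred=1.2413  r=0.8587  x^+=1.5616  v^+=3.1778  a^+=1.5302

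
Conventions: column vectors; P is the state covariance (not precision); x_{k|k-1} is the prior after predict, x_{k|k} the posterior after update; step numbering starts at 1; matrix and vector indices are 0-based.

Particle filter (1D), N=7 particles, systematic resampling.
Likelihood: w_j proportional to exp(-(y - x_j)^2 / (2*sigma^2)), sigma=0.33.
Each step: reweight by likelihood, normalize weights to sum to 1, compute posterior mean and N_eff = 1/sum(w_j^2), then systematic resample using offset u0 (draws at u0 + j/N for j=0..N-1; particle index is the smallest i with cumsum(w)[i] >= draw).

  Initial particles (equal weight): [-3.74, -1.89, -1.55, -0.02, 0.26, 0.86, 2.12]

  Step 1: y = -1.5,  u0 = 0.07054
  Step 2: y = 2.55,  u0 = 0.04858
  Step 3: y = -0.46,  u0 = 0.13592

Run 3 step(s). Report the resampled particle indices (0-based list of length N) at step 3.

resampled_idx = [0, 1, 2, 3, 4, 5, 6]

step 1: w=[0.0000, 0.3347, 0.6653, 0.0000, 0.0000, 0.0000, 0.0000]  mean=-1.6638  Neff=1.8031  idx=[1, 1, 2, 2, 2, 2, 2]
step 2: w=[0.0000, 0.0000, 0.2000, 0.2000, 0.2000, 0.2000, 0.2000]  mean=-1.5500  Neff=5.0000  idx=[2, 2, 3, 4, 5, 5, 6]
step 3: w=[0.1429, 0.1429, 0.1429, 0.1429, 0.1429, 0.1429, 0.1429]  mean=-1.5500  Neff=7.0000  idx=[0, 1, 2, 3, 4, 5, 6]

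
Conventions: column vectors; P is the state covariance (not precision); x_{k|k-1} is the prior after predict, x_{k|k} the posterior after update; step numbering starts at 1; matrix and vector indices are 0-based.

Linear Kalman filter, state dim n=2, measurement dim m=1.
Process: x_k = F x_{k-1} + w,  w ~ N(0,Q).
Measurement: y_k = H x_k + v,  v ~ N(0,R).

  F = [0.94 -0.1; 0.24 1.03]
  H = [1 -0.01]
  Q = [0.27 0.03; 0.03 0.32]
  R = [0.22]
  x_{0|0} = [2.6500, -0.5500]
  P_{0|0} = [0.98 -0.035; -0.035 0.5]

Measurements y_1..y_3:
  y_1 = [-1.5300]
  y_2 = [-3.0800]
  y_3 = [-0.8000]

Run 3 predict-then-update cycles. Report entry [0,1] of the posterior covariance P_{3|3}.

step 1: x^-=[2.5460, 0.0695]  P^-=[1.1475 0.1665; 0.1665 0.8896]  S=[1.3643]  K=[0.8399; 0.1156]  nu=[-4.0753]  x^+=[-0.8768, -0.4014]  P^+=[0.1851 0.0341; 0.0341 0.8714]
step 2: x^-=[-0.7841, -0.6239]  P^-=[0.4359 0.0142; 0.0142 1.2720]  S=[0.6557]  K=[0.6645; 0.0023]  nu=[-2.3022]  x^+=[-2.3139, -0.6292]  P^+=[0.1463 0.0132; 0.0132 1.2720]
step 3: x^-=[-2.1121, -1.2034]  P^-=[0.4095 -0.0555; -0.0555 1.6844]  S=[0.6308]  K=[0.6501; -0.1147]  nu=[1.3001]  x^+=[-1.2669, -1.3526]  P^+=[0.1429 -0.0085; -0.0085 1.6761]

P_post[0,1] = -0.0085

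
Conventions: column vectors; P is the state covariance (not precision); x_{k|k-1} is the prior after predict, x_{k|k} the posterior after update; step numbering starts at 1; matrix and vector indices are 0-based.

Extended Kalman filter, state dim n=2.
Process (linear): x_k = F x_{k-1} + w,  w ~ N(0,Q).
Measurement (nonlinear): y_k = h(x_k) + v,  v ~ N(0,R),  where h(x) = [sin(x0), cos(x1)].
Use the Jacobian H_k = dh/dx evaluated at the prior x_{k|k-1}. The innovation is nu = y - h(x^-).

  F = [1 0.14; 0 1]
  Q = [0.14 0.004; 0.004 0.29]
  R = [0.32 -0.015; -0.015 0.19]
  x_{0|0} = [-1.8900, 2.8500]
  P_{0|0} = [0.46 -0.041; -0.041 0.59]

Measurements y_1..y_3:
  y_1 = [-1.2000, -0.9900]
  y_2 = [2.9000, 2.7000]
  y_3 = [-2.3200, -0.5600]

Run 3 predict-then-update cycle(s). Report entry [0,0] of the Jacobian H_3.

H_jac[0,0] = 0.1949

step 1: x^-=[-1.4910, 2.8500]  P^-=[0.6001 0.0456; 0.0456 0.8800]  H_jac=[0.0797 0.0000; 0.0000 -0.2875]  S=[0.3238 -0.0160; -0.0160 0.2627]  K=[0.1457 -0.0410; -0.0366 -0.9651]  nu=[-0.2032, -0.0322]  x^+=[-1.5193, 2.8885]  P^+=[0.5926 0.0347; 0.0347 0.6360]
step 2: x^-=[-1.1149, 2.8885]  P^-=[0.7548 0.1277; 0.1277 0.9260]  H_jac=[0.4403 0.0000; 0.0000 -0.2504]  S=[0.4663 -0.0291; -0.0291 0.2480]  K=[0.7098 -0.0457; 0.0628 -0.9273]  nu=[3.7979, 3.6681]  x^+=[1.4131, -0.2745]  P^+=[0.5174 0.0772; 0.0772 0.7075]
step 3: x^-=[1.3746, -0.2745]  P^-=[0.6929 0.1803; 0.1803 0.9975]  H_jac=[0.1949 0.0000; 0.0000 0.2711]  S=[0.3463 -0.0055; -0.0055 0.2633]  K=[0.3931 0.1938; 0.1177 1.0294]  nu=[-3.3008, -1.5225]  x^+=[-0.2178, -2.2305]  P^+=[0.6304 0.1141; 0.1141 0.7149]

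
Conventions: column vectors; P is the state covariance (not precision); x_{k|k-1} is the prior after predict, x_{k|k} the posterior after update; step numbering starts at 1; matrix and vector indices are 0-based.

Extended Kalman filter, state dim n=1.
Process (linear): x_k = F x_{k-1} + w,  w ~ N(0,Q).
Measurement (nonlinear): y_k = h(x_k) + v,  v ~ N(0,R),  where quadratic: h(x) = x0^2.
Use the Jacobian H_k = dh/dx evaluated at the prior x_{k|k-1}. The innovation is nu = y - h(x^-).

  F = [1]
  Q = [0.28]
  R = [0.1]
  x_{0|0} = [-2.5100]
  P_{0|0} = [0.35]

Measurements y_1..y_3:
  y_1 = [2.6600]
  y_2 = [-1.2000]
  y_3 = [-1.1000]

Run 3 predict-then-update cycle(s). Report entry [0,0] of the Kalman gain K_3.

step 1: x^-=[-2.5100]  P^-=[0.6300]  H_jac=[-5.0200]  S=[15.9763]  K=[-0.1980]  nu=[-3.6401]  x^+=[-1.7894]  P^+=[0.0039]
step 2: x^-=[-1.7894]  P^-=[0.2839]  H_jac=[-3.5788]  S=[3.7368]  K=[-0.2719]  nu=[-4.4020]  x^+=[-0.5923]  P^+=[0.0076]
step 3: x^-=[-0.5923]  P^-=[0.2876]  H_jac=[-1.1846]  S=[0.5036]  K=[-0.6765]  nu=[-1.4508]  x^+=[0.3892]  P^+=[0.0571]

K[0,0] = -0.6765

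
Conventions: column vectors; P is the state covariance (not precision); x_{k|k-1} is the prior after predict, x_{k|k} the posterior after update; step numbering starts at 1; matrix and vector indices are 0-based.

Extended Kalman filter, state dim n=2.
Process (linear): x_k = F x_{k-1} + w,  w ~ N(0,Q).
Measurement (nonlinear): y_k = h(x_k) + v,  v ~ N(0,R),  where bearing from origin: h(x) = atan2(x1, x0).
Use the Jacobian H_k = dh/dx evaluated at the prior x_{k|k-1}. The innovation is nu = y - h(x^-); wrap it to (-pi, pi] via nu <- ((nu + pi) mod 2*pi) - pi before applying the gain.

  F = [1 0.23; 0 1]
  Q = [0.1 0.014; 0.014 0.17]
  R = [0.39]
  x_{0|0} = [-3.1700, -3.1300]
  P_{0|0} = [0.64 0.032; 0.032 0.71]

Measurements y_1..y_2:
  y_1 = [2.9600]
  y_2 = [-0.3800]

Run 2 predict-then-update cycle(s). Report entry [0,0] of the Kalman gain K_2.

step 1: x^-=[-3.8899, -3.1300]  P^-=[0.7923 0.2093; 0.2093 0.8800]  H_jac=[0.1256 -0.1560]  S=[0.4157]  K=[0.1607; -0.2671]  nu=[-0.8592]  x^+=[-4.0280, -2.9005]  P^+=[0.7815 0.2271; 0.2271 0.8503]
step 2: x^-=[-4.6951, -2.9005]  P^-=[1.0310 0.4367; 0.4367 1.0203]  H_jac=[0.0952 -0.1542]  S=[0.4108]  K=[0.0751; -0.2817]  nu=[2.2082]  x^+=[-4.5292, -3.5225]  P^+=[1.0287 0.4454; 0.4454 0.9878]

K[0,0] = 0.0751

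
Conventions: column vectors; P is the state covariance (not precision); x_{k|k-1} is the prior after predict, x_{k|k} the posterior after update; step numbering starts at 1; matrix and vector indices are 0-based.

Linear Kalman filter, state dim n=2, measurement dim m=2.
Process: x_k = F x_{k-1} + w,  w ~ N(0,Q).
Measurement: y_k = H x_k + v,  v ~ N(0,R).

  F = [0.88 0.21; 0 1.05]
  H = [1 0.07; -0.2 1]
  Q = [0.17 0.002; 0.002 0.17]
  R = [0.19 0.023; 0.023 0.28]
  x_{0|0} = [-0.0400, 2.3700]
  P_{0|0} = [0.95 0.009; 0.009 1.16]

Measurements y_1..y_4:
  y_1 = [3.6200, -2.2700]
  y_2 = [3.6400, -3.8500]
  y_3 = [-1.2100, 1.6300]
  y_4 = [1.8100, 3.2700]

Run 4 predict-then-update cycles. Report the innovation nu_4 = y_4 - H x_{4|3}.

step 1: x^-=[0.4625, 2.4885]  P^-=[0.9602 0.2661; 0.2661 1.4489]  S=[1.1945 0.1948; 0.1948 1.6609]  K=[0.8280 -0.0525; 0.1740 0.8199]  nu=[2.9833, -4.6660]  x^+=[3.1775, -0.8182]  P^+=[0.1537 0.0351; 0.0351 0.2406]
step 2: x^-=[2.6244, -0.8592]  P^-=[0.3126 0.0875; 0.0875 0.4353]  S=[0.5169 0.0772; 0.0772 0.6928]  K=[0.6214 -0.0332; 0.1404 0.5874]  nu=[1.0758, -2.4660]  x^+=[3.3749, -2.1566]  P^+=[0.1153 0.0281; 0.0281 0.1733]
step 3: x^-=[2.5170, -2.2644]  P^-=[0.2773 0.0661; 0.0661 0.3611]  S=[0.4784 0.0580; 0.0580 0.6257]  K=[0.5941 -0.0380; 0.1251 0.5443]  nu=[-3.5685, 4.3978]  x^+=[0.2299, -0.3169]  P^+=[0.1102 0.0251; 0.0251 0.1603]
step 4: x^-=[0.1357, -0.3328]  P^-=[0.2717 0.0605; 0.0605 0.3467]  S=[0.4719 0.0526; 0.0526 0.6134]  K=[0.5893 -0.0405; 0.1200 0.5352]  nu=[1.6975, 3.6299]  x^+=[0.9892, 1.8139]  P^+=[0.1093 0.0241; 0.0241 0.1574]

innov = [1.6975, 3.6299]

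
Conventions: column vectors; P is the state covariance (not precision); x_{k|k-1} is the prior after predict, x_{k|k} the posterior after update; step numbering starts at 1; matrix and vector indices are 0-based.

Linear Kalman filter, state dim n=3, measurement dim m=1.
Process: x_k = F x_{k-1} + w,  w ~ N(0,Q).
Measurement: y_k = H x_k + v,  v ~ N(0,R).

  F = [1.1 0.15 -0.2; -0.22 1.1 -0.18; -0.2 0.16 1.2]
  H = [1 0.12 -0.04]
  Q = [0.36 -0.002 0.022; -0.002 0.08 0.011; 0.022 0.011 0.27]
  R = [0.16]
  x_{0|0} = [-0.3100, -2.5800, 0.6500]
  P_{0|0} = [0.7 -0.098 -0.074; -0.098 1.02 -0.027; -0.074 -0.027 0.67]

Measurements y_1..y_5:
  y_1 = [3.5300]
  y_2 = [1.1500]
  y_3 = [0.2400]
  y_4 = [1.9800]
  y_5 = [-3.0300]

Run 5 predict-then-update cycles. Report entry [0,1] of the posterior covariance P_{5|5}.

P_post[0,1] = -0.2133

step 1: x^-=[-0.8580, -2.8868, 0.4292]  P^-=[1.2586 -0.0763 -0.3873; -0.0763 1.4221 0.0836; -0.3873 0.0836 1.3203]  S=[1.4531]  K=[0.8705; 0.0627; -0.2960]  nu=[4.7516]  x^+=[3.2784, -2.5891, -0.9771]  P^+=[0.1574 -0.1555 -0.0129; -0.1555 1.4163 0.1106; -0.0129 0.1106 1.1931]
step 2: x^-=[3.4133, -3.3934, -2.2424]  P^-=[0.5778 0.0282 -0.2889; 0.0282 1.8705 0.1949; -0.2889 0.1949 2.0892]  S=[0.7961]  K=[0.7446; 0.3076; -0.4384]  nu=[-1.9458]  x^+=[1.9645, -3.9918, -1.3893]  P^+=[0.1365 -0.1541 -0.0290; -0.1541 1.7952 0.3022; -0.0290 0.3022 1.9361]
step 3: x^-=[1.8401, -4.5731, -2.6988]  P^-=[0.5867 0.0793 -0.4468; 0.0793 2.2742 0.3510; -0.4468 0.3510 3.2493]  S=[0.8361]  K=[0.7345; 0.4045; -0.6395]  nu=[-1.1592]  x^+=[0.9886, -5.0420, -1.9575]  P^+=[0.1356 -0.1691 -0.0541; -0.1691 2.1374 0.5672; -0.0541 0.5672 2.9074]
step 4: x^-=[0.7226, -5.4113, -3.3534]  P^-=[0.6225 0.0917 -0.6686; 0.0917 2.6199 0.5530; -0.6686 0.5530 4.7714]  S=[0.8980]  K=[0.7352; 0.4276; -0.8832]  nu=[1.7726]  x^+=[2.0258, -4.6534, -4.9189]  P^+=[0.1371 -0.1906 -0.0855; -0.1906 2.4558 0.8921; -0.0855 0.8921 4.0709]
step 5: x^-=[2.5142, -4.6790, -7.0523]  P^-=[0.6652 0.0851 -0.9383; 0.0851 2.9222 0.7900; -0.9383 0.7900 6.5963]  S=[0.9657]  K=[0.7382; 0.4185; -1.1467]  nu=[-5.2648]  x^+=[-1.3724, -6.8823, -1.0150]  P^+=[0.1389 -0.2133 -0.1208; -0.2133 2.7531 1.2534; -0.1208 1.2534 5.3264]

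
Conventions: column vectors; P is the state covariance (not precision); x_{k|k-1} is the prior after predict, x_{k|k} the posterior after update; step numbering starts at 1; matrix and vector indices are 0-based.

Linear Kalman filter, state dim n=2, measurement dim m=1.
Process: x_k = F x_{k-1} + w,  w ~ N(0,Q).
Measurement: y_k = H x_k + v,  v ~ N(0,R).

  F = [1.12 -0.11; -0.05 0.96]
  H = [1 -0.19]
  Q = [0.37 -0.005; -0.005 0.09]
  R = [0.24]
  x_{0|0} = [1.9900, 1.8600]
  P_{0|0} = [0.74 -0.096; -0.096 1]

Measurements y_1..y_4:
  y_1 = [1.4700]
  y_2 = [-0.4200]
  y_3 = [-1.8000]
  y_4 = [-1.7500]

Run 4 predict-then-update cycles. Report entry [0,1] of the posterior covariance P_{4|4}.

step 1: x^-=[2.0242, 1.6861]  P^-=[1.3340 -0.2558; -0.2558 1.0227]  S=[1.7081]  K=[0.8094; -0.2635]  nu=[-0.2338]  x^+=[1.8349, 1.7477]  P^+=[0.2149 0.1085; 0.1085 0.9041]
step 2: x^-=[1.8629, 1.5861]  P^-=[0.6237 0.0048; 0.0048 0.9133]  S=[0.8949]  K=[0.6960; -0.1886]  nu=[-1.9815]  x^+=[0.4838, 1.9597]  P^+=[0.1903 0.1222; 0.1222 0.8815]
step 3: x^-=[0.3262, 1.8571]  P^-=[0.5892 0.0234; 0.0234 0.8911]  S=[0.8525]  K=[0.6859; -0.1712]  nu=[-1.7734]  x^+=[-0.8902, 2.1607]  P^+=[0.1881 0.1235; 0.1235 0.8661]
step 4: x^-=[-1.2347, 2.1188]  P^-=[0.5860 0.0264; 0.0264 0.8768]  S=[0.8476]  K=[0.6854; -0.1654]  nu=[-0.1127]  x^+=[-1.3120, 2.1375]  P^+=[0.1878 0.1225; 0.1225 0.8537]

P_post[0,1] = 0.1225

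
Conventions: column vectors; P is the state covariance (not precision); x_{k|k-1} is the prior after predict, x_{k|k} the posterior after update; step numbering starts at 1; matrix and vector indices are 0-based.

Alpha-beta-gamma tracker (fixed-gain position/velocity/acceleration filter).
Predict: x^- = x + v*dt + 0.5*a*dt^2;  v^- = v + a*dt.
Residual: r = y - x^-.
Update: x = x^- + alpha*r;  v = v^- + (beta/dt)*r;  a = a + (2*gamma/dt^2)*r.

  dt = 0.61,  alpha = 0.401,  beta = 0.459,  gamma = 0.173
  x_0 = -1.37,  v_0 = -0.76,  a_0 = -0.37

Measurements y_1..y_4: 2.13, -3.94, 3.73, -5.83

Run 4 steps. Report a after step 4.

step 1: x_pred=-1.9024  r=4.0324  x^+=-0.2854  v^+=2.0485  a^+=3.3796
step 2: x_pred=1.5930  r=-5.5330  x^+=-0.6258  v^+=-0.0532  a^+=-1.7653
step 3: x_pred=-0.9867  r=4.7167  x^+=0.9047  v^+=2.4191  a^+=2.6206
step 4: x_pred=2.8679  r=-8.6979  x^+=-0.6200  v^+=-2.5272  a^+=-5.4673

a_post = -5.4673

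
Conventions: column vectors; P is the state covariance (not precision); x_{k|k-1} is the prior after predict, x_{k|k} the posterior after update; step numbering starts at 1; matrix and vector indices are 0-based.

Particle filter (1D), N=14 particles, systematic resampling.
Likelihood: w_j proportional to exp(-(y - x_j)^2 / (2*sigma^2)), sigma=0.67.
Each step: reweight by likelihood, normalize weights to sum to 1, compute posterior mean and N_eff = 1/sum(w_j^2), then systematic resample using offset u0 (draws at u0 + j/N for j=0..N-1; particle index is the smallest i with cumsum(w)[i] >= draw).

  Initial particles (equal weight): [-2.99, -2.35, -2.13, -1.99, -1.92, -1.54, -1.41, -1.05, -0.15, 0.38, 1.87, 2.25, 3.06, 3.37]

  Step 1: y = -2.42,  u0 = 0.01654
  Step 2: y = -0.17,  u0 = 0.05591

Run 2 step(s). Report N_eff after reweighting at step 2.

step 1: w=[0.1381, 0.1972, 0.1806, 0.1614, 0.1501, 0.0837, 0.0637, 0.0245, 0.0006, 0.0000, 0.0000, 0.0000, 0.0000, 0.0000]  mean=-2.1150  Neff=6.6299  idx=[0, 0, 1, 1, 1, 2, 2, 3, 3, 3, 4, 4, 5, 6]
step 2: w=[0.0003, 0.0003, 0.0103, 0.0103, 0.0103, 0.0284, 0.0284, 0.0512, 0.0512, 0.0512, 0.0676, 0.0676, 0.2533, 0.3696]  mean=-1.6718  Neff=4.5514  idx=[5, 7, 9, 10, 11, 12, 12, 12, 12, 13, 13, 13, 13, 13]

N_eff = 4.5514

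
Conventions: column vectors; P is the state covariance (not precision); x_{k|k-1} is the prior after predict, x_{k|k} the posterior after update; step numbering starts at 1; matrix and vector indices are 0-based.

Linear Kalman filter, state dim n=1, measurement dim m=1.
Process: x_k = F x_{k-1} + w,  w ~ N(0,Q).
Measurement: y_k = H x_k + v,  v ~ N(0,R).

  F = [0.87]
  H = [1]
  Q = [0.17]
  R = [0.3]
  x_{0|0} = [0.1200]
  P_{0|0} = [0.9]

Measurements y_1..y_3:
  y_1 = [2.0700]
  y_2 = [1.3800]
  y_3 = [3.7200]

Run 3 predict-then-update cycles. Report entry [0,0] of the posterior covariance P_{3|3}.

P_post[0,0] = 0.1475

step 1: x^-=[0.1044]  P^-=[0.8512]  S=[1.1512]  K=[0.7394]  nu=[1.9656]  x^+=[1.5578]  P^+=[0.2218]
step 2: x^-=[1.3553]  P^-=[0.3379]  S=[0.6379]  K=[0.5297]  nu=[0.0247]  x^+=[1.3684]  P^+=[0.1589]
step 3: x^-=[1.1905]  P^-=[0.2903]  S=[0.5903]  K=[0.4918]  nu=[2.5295]  x^+=[2.4344]  P^+=[0.1475]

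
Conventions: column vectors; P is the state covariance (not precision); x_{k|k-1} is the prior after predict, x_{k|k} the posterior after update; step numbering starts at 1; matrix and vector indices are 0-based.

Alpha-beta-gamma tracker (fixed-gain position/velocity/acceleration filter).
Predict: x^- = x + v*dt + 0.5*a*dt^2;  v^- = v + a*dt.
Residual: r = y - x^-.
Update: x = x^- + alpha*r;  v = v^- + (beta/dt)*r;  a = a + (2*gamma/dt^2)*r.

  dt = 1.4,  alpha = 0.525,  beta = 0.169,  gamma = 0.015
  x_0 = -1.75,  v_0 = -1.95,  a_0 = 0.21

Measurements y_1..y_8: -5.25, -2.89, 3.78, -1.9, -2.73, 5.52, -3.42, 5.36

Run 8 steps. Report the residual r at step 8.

step 1: x_pred=-4.2742  r=-0.9758  x^+=-4.7865  v^+=-1.7738  a^+=0.1951
step 2: x_pred=-7.0786  r=4.1886  x^+=-4.8796  v^+=-0.9951  a^+=0.2592
step 3: x_pred=-6.0187  r=9.7987  x^+=-0.8744  v^+=0.5506  a^+=0.4092
step 4: x_pred=0.2974  r=-2.1974  x^+=-0.8562  v^+=0.8582  a^+=0.3755
step 5: x_pred=0.7132  r=-3.4432  x^+=-1.0945  v^+=0.9683  a^+=0.3228
step 6: x_pred=0.5775  r=4.9425  x^+=3.1723  v^+=2.0168  a^+=0.3985
step 7: x_pred=6.3864  r=-9.8064  x^+=1.2380  v^+=1.3909  a^+=0.2484
step 8: x_pred=3.4287  r=1.9313  x^+=4.4426  v^+=1.9718  a^+=0.2779

resid = 1.9313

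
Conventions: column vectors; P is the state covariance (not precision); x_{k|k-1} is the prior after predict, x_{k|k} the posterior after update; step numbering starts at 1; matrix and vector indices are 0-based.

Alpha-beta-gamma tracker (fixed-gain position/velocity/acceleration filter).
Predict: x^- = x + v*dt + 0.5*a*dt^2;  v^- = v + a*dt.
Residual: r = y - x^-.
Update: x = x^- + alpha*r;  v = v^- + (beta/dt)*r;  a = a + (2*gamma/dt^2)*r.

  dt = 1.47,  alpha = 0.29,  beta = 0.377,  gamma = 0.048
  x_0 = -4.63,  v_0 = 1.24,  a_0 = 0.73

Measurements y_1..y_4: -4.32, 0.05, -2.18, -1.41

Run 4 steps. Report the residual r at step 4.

resid = -6.8822

step 1: x_pred=-2.0185  r=-2.3015  x^+=-2.6859  v^+=1.7228  a^+=0.6278
step 2: x_pred=0.5249  r=-0.4749  x^+=0.3872  v^+=2.5238  a^+=0.6067
step 3: x_pred=4.7527  r=-6.9327  x^+=2.7422  v^+=1.6376  a^+=0.2987
step 4: x_pred=5.4722  r=-6.8822  x^+=3.4764  v^+=0.3116  a^+=-0.0071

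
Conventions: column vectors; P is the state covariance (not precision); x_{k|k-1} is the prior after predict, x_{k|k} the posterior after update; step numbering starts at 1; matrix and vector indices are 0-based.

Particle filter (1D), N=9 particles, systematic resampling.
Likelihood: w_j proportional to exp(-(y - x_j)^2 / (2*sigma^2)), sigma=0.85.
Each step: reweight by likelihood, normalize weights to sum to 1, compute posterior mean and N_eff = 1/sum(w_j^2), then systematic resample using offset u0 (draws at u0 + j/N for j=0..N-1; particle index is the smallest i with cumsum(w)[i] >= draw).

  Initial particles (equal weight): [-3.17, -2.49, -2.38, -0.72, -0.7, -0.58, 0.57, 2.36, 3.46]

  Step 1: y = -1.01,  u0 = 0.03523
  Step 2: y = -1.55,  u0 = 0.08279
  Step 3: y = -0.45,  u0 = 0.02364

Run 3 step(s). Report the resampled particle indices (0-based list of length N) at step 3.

step 1: w=[0.0114, 0.0633, 0.0786, 0.2720, 0.2697, 0.2536, 0.0512, 0.0001, 0.0000]  mean=-0.8832  Neff=4.4647  idx=[1, 2, 3, 3, 4, 4, 5, 5, 5]
step 2: w=[0.1047, 0.1198, 0.1198, 0.1198, 0.1170, 0.1170, 0.1006, 0.1006, 0.1006]  mean=-1.0572  Neff=8.9462  idx=[0, 1, 2, 3, 4, 5, 6, 7, 8]
step 3: w=[0.0081, 0.0110, 0.1375, 0.1375, 0.1385, 0.1385, 0.1429, 0.1429, 0.1429]  mean=-0.6870  Neff=7.2632  idx=[2, 2, 3, 4, 5, 6, 6, 7, 8]

resampled_idx = [2, 2, 3, 4, 5, 6, 6, 7, 8]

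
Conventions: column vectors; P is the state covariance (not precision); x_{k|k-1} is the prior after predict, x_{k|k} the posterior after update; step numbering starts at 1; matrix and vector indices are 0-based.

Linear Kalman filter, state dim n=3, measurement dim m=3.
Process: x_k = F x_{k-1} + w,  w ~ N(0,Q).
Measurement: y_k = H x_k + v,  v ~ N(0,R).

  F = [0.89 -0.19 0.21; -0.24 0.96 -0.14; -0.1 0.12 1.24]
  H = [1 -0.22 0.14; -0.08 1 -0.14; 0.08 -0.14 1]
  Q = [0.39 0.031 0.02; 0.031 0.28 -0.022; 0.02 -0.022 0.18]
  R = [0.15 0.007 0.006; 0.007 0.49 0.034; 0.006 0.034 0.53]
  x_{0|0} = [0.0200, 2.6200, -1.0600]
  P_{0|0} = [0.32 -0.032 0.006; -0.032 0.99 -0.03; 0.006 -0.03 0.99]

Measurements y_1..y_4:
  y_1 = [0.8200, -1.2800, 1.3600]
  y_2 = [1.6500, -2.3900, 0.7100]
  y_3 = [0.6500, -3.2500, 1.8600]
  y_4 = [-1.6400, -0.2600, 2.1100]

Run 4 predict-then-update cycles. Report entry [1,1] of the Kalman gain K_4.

step 1: x^-=[-0.7026, 2.6588, -1.0020]  P^-=[0.7383 -0.2837 0.2355; -0.2837 1.2534 -0.1051; 0.2355 -0.1051 1.7100]  S=[1.1798 -0.7036 0.6511; -0.7036 1.8618 -0.5401; 0.6511 -0.5401 2.3428]  K=[0.7850 0.0782 -0.0575; -0.1227 0.6637 0.0577; 0.0313 0.0322 0.7430]  nu=[2.2478, -4.1353, 2.7904]  x^+=[0.5784, -0.2007, 1.0083]  P^+=[0.1324 0.0487 -0.0269; 0.0487 0.3437 0.0966; -0.0269 0.0966 0.4107]
step 2: x^-=[0.7646, -0.4726, 1.1684]  P^-=[0.4912 -0.0015 0.0640; -0.0015 0.5623 0.0644; 0.0640 0.0644 0.8521]  S=[0.6997 -0.1729 0.2315; -0.1729 1.0557 -0.1074; 0.2315 -0.1074 1.3885]  K=[0.7475 0.0707 -0.0446; -0.0502 0.5198 0.0382; 0.0448 0.0120 0.6043]  nu=[0.6178, -1.6926, -0.5857]  x^+=[1.1328, -1.4059, 0.8218]  P^+=[0.1252 0.0456 -0.0204; 0.0456 0.2693 0.0717; -0.0204 0.0717 0.3326]
step 3: x^-=[1.4479, -1.7366, 0.7370]  P^-=[0.4848 0.0063 0.0579; 0.0063 0.5003 0.0385; 0.0579 0.0385 0.7219]  S=[0.6843 -0.1518 0.2096; -0.1518 0.9971 -0.1057; 0.2096 -0.1057 1.2631]  K=[0.7465 0.0684 -0.0423; -0.0419 0.4920 0.0235; 0.0474 -0.0005 0.5630]  nu=[-1.2831, -1.2944, 0.7640]  x^+=[0.3692, -2.3017, 1.1070]  P^+=[0.1247 0.0446 -0.0193; 0.0446 0.2537 0.0609; -0.0193 0.0609 0.3087]
step 4: x^-=[0.9983, -2.4532, 1.0596]  P^-=[0.4844 0.0064 0.0554; 0.0064 0.4888 0.0280; 0.0554 0.0280 0.6814]  S=[0.6824 -0.1497 0.2035; -0.1497 0.9876 -0.1088; 0.2035 -0.1088 1.2250]  K=[0.7466 0.0680 -0.0419; -0.0410 0.4861 0.0174; 0.0473 -0.0051 0.5484]  nu=[-3.3264, 2.4214, 0.6271]  x^+=[-1.3467, -1.1288, 1.2338]  P^+=[0.1247 0.0444 -0.0192; 0.0444 0.2500 0.0570; -0.0192 0.0570 0.3003]

K[1,1] = 0.4861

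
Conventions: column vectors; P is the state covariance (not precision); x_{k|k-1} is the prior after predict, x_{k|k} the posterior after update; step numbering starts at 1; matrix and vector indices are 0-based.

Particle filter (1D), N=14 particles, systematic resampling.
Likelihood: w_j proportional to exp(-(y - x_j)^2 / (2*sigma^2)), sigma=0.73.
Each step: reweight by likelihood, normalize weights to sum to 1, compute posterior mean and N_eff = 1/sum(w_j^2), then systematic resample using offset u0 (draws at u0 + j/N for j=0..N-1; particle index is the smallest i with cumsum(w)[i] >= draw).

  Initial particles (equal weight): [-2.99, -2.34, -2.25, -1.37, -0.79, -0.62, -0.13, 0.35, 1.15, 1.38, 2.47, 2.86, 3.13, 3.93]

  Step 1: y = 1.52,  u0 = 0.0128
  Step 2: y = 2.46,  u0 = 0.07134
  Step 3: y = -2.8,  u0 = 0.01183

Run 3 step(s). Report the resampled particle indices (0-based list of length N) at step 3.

step 1: w=[0.0000, 0.0000, 0.0000, 0.0001, 0.0023, 0.0046, 0.0264, 0.0941, 0.2988, 0.3336, 0.1457, 0.0630, 0.0299, 0.0015]  mean=1.4680  Neff=4.2326  idx=[6, 7, 8, 8, 8, 8, 9, 9, 9, 9, 9, 10, 10, 11]
step 2: w=[0.0003, 0.0029, 0.0374, 0.0374, 0.0374, 0.0374, 0.0626, 0.0626, 0.0626, 0.0626, 0.0626, 0.1869, 0.1869, 0.1608]  mean=1.9876  Neff=8.2734  idx=[3, 5, 6, 8, 9, 10, 11, 11, 11, 12, 12, 13, 13, 13]
step 3: w=[0.3715, 0.3715, 0.0643, 0.0643, 0.0643, 0.0643, 0.0000, 0.0000, 0.0000, 0.0000, 0.0000, 0.0000, 0.0000, 0.0000]  mean=1.2091  Neff=3.4189  idx=[0, 0, 0, 0, 0, 0, 1, 1, 1, 1, 1, 2, 3, 5]

resampled_idx = [0, 0, 0, 0, 0, 0, 1, 1, 1, 1, 1, 2, 3, 5]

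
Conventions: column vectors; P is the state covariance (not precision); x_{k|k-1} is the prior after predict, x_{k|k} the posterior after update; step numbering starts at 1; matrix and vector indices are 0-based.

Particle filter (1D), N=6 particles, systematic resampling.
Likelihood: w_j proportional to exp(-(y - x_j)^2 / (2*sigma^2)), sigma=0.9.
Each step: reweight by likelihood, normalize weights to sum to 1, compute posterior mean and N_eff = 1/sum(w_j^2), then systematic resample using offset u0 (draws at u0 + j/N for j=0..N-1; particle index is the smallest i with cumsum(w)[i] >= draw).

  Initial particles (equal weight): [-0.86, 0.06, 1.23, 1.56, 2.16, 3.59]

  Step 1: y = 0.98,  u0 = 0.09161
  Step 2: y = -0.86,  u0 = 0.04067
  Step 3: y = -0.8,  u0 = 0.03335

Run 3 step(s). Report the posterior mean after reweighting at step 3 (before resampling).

post_mean = 0.0883

step 1: w=[0.0422, 0.2024, 0.3284, 0.2773, 0.1445, 0.0051]  mean=1.1428  Neff=4.0252  idx=[1, 2, 2, 3, 3, 4]
step 2: w=[0.7551, 0.0859, 0.0859, 0.0343, 0.0343, 0.0046]  mean=0.3734  Neff=1.7026  idx=[0, 0, 0, 0, 0, 2]
step 3: w=[0.1952, 0.1952, 0.1952, 0.1952, 0.1952, 0.0242]  mean=0.0883  Neff=5.2350  idx=[0, 1, 1, 2, 3, 4]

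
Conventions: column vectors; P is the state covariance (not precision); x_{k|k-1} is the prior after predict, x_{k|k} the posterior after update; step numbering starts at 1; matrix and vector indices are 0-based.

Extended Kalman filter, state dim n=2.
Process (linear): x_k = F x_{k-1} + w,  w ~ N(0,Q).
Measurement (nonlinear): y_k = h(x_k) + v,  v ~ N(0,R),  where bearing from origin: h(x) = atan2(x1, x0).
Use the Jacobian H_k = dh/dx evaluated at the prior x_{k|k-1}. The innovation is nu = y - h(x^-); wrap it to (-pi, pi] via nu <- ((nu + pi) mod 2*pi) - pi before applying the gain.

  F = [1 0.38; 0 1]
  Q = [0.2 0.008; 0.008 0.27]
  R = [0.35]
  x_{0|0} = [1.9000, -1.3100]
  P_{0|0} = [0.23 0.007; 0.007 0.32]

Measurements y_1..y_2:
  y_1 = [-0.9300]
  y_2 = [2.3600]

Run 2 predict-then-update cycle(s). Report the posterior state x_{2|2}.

step 1: x^-=[1.4022, -1.3100]  P^-=[0.4815 0.1366; 0.1366 0.5900]  H_jac=[0.3558 0.3808]  S=[0.5335]  K=[0.4186; 0.5122]  nu=[-0.1786]  x^+=[1.3274, -1.4015]  P^+=[0.3880 0.0222; 0.0222 0.4500]
step 2: x^-=[0.7949, -1.4015]  P^-=[0.6699 0.2012; 0.2012 0.7200]  H_jac=[0.5399 0.3062]  S=[0.6793]  K=[0.6231; 0.4845]  nu=[-2.8683]  x^+=[-0.9924, -2.7911]  P^+=[0.4062 -0.0039; -0.0039 0.5606]

x_post = [-0.9924, -2.7911]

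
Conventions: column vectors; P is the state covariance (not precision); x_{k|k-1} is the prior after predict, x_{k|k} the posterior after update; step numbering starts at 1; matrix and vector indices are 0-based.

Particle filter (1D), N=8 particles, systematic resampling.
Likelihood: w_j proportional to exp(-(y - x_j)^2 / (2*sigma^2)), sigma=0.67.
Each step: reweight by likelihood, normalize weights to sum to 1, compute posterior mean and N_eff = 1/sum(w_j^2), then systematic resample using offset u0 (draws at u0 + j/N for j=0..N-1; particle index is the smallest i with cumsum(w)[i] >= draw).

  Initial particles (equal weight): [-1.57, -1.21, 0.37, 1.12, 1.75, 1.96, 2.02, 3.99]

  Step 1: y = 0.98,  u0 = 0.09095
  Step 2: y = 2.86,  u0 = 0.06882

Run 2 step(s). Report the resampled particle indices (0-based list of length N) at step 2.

step 1: w=[0.0003, 0.0017, 0.2356, 0.3489, 0.1842, 0.1224, 0.1069, 0.0000]  mean=1.2537  Neff=4.2088  idx=[2, 2, 3, 3, 4, 4, 5, 6]
step 2: w=[0.0007, 0.0007, 0.0238, 0.0238, 0.1762, 0.1762, 0.2819, 0.3167]  mean=1.8627  Neff=4.1158  idx=[4, 4, 5, 6, 6, 7, 7, 7]

resampled_idx = [4, 4, 5, 6, 6, 7, 7, 7]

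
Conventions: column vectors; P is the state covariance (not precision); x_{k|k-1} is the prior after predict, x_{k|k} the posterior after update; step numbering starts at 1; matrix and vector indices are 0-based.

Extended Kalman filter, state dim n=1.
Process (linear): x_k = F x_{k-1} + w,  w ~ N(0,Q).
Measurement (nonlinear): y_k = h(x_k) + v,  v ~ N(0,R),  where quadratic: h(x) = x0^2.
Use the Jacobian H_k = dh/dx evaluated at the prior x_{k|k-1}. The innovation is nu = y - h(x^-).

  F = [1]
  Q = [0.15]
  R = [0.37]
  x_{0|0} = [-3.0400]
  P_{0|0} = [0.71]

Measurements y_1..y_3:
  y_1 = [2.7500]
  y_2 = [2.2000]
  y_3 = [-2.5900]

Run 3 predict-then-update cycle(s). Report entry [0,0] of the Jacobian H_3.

step 1: x^-=[-3.0400]  P^-=[0.8600]  H_jac=[-6.0800]  S=[32.1611]  K=[-0.1626]  nu=[-6.4916]  x^+=[-1.9846]  P^+=[0.0099]
step 2: x^-=[-1.9846]  P^-=[0.1599]  H_jac=[-3.9692]  S=[2.8890]  K=[-0.2197]  nu=[-1.7386]  x^+=[-1.6027]  P^+=[0.0205]
step 3: x^-=[-1.6027]  P^-=[0.1705]  H_jac=[-3.2053]  S=[2.1215]  K=[-0.2576]  nu=[-5.1585]  x^+=[-0.2740]  P^+=[0.0297]

H_jac[0,0] = -3.2053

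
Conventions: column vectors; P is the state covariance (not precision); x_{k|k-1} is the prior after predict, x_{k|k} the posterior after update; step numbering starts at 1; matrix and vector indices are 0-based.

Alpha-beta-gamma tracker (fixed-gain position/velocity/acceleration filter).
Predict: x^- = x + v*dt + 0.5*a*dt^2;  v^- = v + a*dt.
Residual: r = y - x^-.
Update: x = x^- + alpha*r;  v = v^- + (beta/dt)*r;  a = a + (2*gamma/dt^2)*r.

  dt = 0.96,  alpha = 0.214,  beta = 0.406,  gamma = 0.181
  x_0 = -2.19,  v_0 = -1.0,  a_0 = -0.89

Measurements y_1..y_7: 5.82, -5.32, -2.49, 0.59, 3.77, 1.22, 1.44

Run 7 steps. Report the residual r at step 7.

step 1: x_pred=-3.5601  r=9.3801  x^+=-1.5528  v^+=2.1126  a^+=2.7945
step 2: x_pred=1.7630  r=-7.0830  x^+=0.2473  v^+=1.7998  a^+=0.0123
step 3: x_pred=1.9807  r=-4.4707  x^+=1.0240  v^+=-0.0792  a^+=-1.7438
step 4: x_pred=0.1444  r=0.4456  x^+=0.2398  v^+=-1.5648  a^+=-1.5688
step 5: x_pred=-1.9853  r=5.7553  x^+=-0.7536  v^+=-0.6368  a^+=0.6919
step 6: x_pred=-1.0461  r=2.2661  x^+=-0.5612  v^+=0.9858  a^+=1.5820
step 7: x_pred=1.1142  r=0.3258  x^+=1.1839  v^+=2.6423  a^+=1.7100

resid = 0.3258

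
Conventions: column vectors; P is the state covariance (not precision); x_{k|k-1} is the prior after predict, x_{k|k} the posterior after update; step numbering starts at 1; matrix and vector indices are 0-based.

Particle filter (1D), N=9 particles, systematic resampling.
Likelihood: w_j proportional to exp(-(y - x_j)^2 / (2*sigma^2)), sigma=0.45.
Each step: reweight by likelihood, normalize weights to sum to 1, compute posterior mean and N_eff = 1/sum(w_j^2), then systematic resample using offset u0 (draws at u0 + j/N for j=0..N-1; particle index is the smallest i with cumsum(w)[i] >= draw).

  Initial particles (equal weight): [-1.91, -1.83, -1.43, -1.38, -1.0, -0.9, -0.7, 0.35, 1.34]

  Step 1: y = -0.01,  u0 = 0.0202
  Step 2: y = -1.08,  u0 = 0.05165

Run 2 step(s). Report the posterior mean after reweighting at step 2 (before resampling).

post_mean = -0.8336

step 1: w=[0.0001, 0.0002, 0.0053, 0.0075, 0.0688, 0.1094, 0.2387, 0.5615, 0.0086]  mean=-0.1448  Neff=2.5703  idx=[4, 5, 6, 6, 7, 7, 7, 7, 7]
step 2: w=[0.2947, 0.2764, 0.2096, 0.2096, 0.0019, 0.0019, 0.0019, 0.0019, 0.0019]  mean=-0.8336  Neff=3.9813  idx=[0, 0, 0, 1, 1, 2, 2, 3, 3]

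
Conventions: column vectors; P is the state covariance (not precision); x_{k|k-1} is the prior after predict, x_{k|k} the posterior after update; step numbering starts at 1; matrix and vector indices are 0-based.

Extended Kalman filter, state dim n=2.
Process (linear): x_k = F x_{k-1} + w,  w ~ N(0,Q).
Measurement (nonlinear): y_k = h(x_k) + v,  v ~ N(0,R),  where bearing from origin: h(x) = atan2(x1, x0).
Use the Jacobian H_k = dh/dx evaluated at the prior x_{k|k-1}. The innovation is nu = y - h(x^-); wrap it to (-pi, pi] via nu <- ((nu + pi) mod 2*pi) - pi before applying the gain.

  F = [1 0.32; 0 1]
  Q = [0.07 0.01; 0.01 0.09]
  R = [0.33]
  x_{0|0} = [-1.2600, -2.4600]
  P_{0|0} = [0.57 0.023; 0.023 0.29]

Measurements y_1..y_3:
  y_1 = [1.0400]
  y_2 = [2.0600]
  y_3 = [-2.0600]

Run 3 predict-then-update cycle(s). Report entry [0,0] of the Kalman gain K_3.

K[0,0] = 0.0050

step 1: x^-=[-2.0472, -2.4600]  P^-=[0.6844 0.1258; 0.1258 0.3800]  H_jac=[0.2402 -0.1999]  S=[0.3726]  K=[0.3737; -0.1228]  nu=[-2.9783]  x^+=[-3.1602, -2.0944]  P^+=[0.6324 0.1429; 0.1429 0.3744]
step 2: x^-=[-3.8304, -2.0944]  P^-=[0.8322 0.2727; 0.2727 0.4644]  H_jac=[0.1099 -0.2010]  S=[0.3468]  K=[0.1057; -0.1827]  nu=[-1.5820]  x^+=[-3.9976, -1.8053]  P^+=[0.8283 0.2794; 0.2794 0.4528]
step 3: x^-=[-4.5753, -1.8053]  P^-=[1.1235 0.4343; 0.4343 0.5428]  H_jac=[0.0746 -0.1891]  S=[0.3434]  K=[0.0050; -0.2046]  nu=[0.7058]  x^+=[-4.5718, -1.9497]  P^+=[1.1235 0.4346; 0.4346 0.5284]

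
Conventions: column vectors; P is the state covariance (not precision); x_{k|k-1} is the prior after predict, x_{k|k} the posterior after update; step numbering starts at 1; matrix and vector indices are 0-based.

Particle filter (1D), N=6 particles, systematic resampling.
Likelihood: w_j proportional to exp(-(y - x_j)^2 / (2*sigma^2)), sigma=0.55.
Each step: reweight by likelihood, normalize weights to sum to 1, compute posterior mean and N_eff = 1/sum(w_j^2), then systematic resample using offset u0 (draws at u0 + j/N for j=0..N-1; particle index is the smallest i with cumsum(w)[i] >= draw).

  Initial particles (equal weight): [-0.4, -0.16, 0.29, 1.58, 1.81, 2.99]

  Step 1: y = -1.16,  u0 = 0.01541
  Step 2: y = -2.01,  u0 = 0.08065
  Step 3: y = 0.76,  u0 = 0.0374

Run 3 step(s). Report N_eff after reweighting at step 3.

step 1: w=[0.6337, 0.3153, 0.0510, 0.0000, 0.0000, 0.0000]  mean=-0.2892  Neff=1.9856  idx=[0, 0, 0, 0, 1, 1]
step 2: w=[0.2219, 0.2219, 0.2219, 0.2219, 0.0562, 0.0562]  mean=-0.3730  Neff=4.9200  idx=[0, 1, 1, 2, 3, 4]
step 3: w=[0.1373, 0.1373, 0.1373, 0.1373, 0.1373, 0.3134]  mean=-0.3248  Neff=5.1948  idx=[0, 1, 2, 3, 5, 5]

N_eff = 5.1948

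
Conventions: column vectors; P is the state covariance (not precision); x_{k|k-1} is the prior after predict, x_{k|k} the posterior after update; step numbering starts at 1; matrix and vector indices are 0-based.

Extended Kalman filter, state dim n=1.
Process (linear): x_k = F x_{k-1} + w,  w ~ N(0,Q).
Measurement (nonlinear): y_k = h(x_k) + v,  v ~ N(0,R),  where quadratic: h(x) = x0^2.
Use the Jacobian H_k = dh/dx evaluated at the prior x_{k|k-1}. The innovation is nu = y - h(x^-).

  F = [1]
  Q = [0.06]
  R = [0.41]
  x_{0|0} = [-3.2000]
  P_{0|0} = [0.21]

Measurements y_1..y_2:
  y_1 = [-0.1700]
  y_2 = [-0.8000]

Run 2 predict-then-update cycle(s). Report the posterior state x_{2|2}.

x_post = [-0.9483]

step 1: x^-=[-3.2000]  P^-=[0.2700]  H_jac=[-6.4000]  S=[11.4692]  K=[-0.1507]  nu=[-10.4100]  x^+=[-1.6316]  P^+=[0.0097]
step 2: x^-=[-1.6316]  P^-=[0.0697]  H_jac=[-3.2632]  S=[1.1517]  K=[-0.1974]  nu=[-3.4621]  x^+=[-0.9483]  P^+=[0.0248]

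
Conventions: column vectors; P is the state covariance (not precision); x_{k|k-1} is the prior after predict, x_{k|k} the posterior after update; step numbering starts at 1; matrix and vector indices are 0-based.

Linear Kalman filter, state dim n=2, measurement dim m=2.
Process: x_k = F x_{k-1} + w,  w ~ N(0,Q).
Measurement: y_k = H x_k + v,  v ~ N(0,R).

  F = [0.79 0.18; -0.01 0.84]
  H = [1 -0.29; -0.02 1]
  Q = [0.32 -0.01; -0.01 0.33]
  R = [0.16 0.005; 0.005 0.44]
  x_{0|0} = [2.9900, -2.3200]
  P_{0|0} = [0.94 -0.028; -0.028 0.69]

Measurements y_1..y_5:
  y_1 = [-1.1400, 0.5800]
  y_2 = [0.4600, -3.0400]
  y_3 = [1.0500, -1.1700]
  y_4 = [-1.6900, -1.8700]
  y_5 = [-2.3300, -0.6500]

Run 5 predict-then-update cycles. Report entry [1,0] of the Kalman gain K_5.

K[1,0] = -0.0612

step 1: x^-=[1.9445, -1.9787]  P^-=[0.9210 0.0684; 0.0684 0.8174]  S=[1.1101 -0.1817; -0.1817 1.2551]  K=[0.8382 0.1612; -0.0466 0.6435]  nu=[-3.6583, 2.5976]  x^+=[-0.7033, -0.1367]  P^+=[0.1576 0.0782; 0.0782 0.2845]
step 2: x^-=[-0.5802, -0.1078]  P^-=[0.4498 0.0836; 0.0836 0.5294]  S=[0.6059 -0.0735; -0.0735 0.9663]  K=[0.7184 0.1318; -0.0497 0.5424]  nu=[1.0089, -2.9438]  x^+=[-0.2433, -1.7546]  P^+=[0.1342 0.0643; 0.0643 0.2397]
step 3: x^-=[-0.5081, -1.4715]  P^-=[0.4298 0.0677; 0.0677 0.4981]  S=[0.5924 -0.0799; -0.0799 0.9355]  K=[0.7091 0.1238; -0.0585 0.5259]  nu=[1.1313, 0.2913]  x^+=[0.3302, -1.3845]  P^+=[0.1317 0.0606; 0.0606 0.2323]
step 4: x^-=[0.0116, -1.1663]  P^-=[0.4269 0.0642; 0.0642 0.4929]  S=[0.5911 -0.0819; -0.0819 0.9305]  K=[0.7076 0.1221; -0.0607 0.5230]  nu=[-2.0399, -0.7035]  x^+=[-1.5177, -1.4103]  P^+=[0.1312 0.0599; 0.0599 0.2310]
step 5: x^-=[-1.4529, -1.1695]  P^-=[0.4264 0.0635; 0.0635 0.4920]  S=[0.5909 -0.0823; -0.0823 0.9296]  K=[0.7074 0.1218; -0.0612 0.5225]  nu=[-1.2163, 0.4904]  x^+=[-2.2535, -0.8389]  P^+=[0.1311 0.0597; 0.0597 0.2308]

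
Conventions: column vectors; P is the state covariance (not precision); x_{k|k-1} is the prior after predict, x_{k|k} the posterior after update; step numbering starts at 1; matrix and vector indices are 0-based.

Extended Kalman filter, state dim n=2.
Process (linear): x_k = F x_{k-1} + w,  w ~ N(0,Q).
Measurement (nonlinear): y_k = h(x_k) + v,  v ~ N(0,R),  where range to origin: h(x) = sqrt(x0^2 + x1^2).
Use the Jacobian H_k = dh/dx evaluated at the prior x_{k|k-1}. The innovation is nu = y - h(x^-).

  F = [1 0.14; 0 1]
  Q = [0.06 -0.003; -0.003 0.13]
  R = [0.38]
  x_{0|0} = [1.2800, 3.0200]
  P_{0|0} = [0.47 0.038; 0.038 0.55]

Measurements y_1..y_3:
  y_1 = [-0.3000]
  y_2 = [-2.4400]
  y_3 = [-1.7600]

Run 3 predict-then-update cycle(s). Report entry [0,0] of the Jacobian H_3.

step 1: x^-=[1.7028, 3.0200]  P^-=[0.5514 0.1120; 0.1120 0.6800]  H_jac=[0.4911 0.8711]  S=[1.1248]  K=[0.3275; 0.5755]  nu=[-3.7670]  x^+=[0.4691, 0.8521]  P^+=[0.4308 -0.1000; -0.1000 0.3075]
step 2: x^-=[0.5884, 0.8521]  P^-=[0.4688 -0.0600; -0.0600 0.4375]  H_jac=[0.5682 0.8229]  S=[0.7715]  K=[0.2813; 0.4224]  nu=[-3.4755]  x^+=[-0.3893, -0.6161]  P^+=[0.4077 -0.1516; -0.1516 0.2998]
step 3: x^-=[-0.4756, -0.6161]  P^-=[0.4312 -0.1127; -0.1127 0.4298]  H_jac=[-0.6111 -0.7916]  S=[0.7013]  K=[-0.2485; -0.3869]  nu=[-2.5382]  x^+=[0.1552, 0.3661]  P^+=[0.3879 -0.1801; -0.1801 0.3248]

H_jac[0,0] = -0.6111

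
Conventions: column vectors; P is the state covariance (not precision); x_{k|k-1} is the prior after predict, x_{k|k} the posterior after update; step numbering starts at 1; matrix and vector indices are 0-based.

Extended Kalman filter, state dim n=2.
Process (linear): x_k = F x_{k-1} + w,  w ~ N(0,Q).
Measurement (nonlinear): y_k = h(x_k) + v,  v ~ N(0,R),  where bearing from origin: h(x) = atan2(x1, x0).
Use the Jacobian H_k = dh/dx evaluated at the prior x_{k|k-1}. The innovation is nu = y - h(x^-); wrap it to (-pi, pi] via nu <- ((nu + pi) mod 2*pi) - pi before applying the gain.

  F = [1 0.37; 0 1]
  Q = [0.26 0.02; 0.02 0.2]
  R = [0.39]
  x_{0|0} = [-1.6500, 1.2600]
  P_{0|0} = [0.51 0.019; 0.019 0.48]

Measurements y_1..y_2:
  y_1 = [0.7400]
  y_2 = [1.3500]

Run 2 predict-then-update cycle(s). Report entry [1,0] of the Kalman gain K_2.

K[1,0] = -0.0084

step 1: x^-=[-1.1838, 1.2600]  P^-=[0.8498 0.2166; 0.2166 0.6800]  H_jac=[-0.4215 -0.3961]  S=[0.7200]  K=[-0.6167; -0.5009]  nu=[-1.5850]  x^+=[-0.2064, 2.0539]  P^+=[0.5760 -0.0058; -0.0058 0.4994]
step 2: x^-=[0.5536, 2.0539]  P^-=[0.9000 0.1990; 0.1990 0.6994]  H_jac=[-0.4539 0.1223]  S=[0.5638]  K=[-0.6814; -0.0084]  nu=[0.0425]  x^+=[0.5246, 2.0535]  P^+=[0.6382 0.1957; 0.1957 0.6993]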